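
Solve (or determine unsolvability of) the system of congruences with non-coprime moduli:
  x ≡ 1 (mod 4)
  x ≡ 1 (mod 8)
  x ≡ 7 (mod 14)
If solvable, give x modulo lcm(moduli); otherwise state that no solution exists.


Moduli 4, 8, 14 are not pairwise coprime, so CRT works modulo lcm(m_i) when all pairwise compatibility conditions hold.
Pairwise compatibility: gcd(m_i, m_j) must divide a_i - a_j for every pair.
Merge one congruence at a time:
  Start: x ≡ 1 (mod 4).
  Combine with x ≡ 1 (mod 8): gcd(4, 8) = 4; 1 - 1 = 0, which IS divisible by 4, so compatible.
    Write x = 1 + 4·t and substitute into x ≡ 1 (mod 8): 4·t ≡ 1 − 1 = 0 (mod 8).
    Divide the congruence (and modulus) by g = 4: 1·t ≡ 0 (mod 2).
    So t ≡ 0 (mod 2).
    Then x = 1 + 4·0 = 1, valid modulo lcm(4, 8) = 8: x ≡ 1 (mod 8).
  Combine with x ≡ 7 (mod 14): gcd(8, 14) = 2; 7 - 1 = 6, which IS divisible by 2, so compatible.
    Write x = 1 + 8·t and substitute into x ≡ 7 (mod 14): 8·t ≡ 7 − 1 = 6 (mod 14).
    Divide the congruence (and modulus) by g = 2: 4·t ≡ 3 (mod 7).
    The inverse of 4 mod 7 is 2 (since 4·2 = 8 = 1·7 + 1), so t ≡ 2·3 = 6 ≡ 6 (mod 7).
    Then x = 1 + 8·6 = 49, valid modulo lcm(8, 14) = 56: x ≡ 49 (mod 56).
Verify: 49 mod 4 = 1, 49 mod 8 = 1, 49 mod 14 = 7.

x ≡ 49 (mod 56).


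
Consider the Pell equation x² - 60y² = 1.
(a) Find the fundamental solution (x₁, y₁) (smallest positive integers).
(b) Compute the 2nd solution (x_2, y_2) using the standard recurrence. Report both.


Step 1: Find the fundamental solution (x₁, y₁) of x² - 60y² = 1.
  Expand √60 as a continued fraction. a₀ = ⌊√60⌋ = 7; iterate m_{k+1} = d_k·a_k − m_k, d_{k+1} = (60 − m_{k+1}²)/d_k, a_{k+1} = ⌊(a₀ + m_{k+1})/d_{k+1}⌋ (starting m₀ = 0, d₀ = 1), with convergents p_k = a_k·p_{k-1} + p_{k-2}, q_k = a_k·q_{k-1} + q_{k-2} (p₋₁ = 1, q₋₁ = 0):
  k = 0: a₀ = 7; p₀/q₀ = 7/1; p₀² − 60·q₀² = 49 − 60 = -11.
  k = 1: m = 7, d = 11, a = ⌊(7 + 7)/11⌋ = 1; p/q = (1·7 + 1)/(1·1 + 0) = 8/1; p² − 60·q² = 64 − 60 = 4.
  k = 2: m = 4, d = 4, a = ⌊(7 + 4)/4⌋ = 2; p/q = (2·8 + 7)/(2·1 + 1) = 23/3; p² − 60·q² = 529 − 540 = -11.
  k = 3: m = 4, d = 11, a = ⌊(7 + 4)/11⌋ = 1; p/q = (1·23 + 8)/(1·3 + 1) = 31/4; p² − 60·q² = 961 − 960 = 1.
  The first convergent with p² − 60·q² = 1 gives the fundamental solution (x₁, y₁) = (31, 4).
Step 2: Apply the recurrence (x_{n+1}, y_{n+1}) = (x₁x_n + 60y₁y_n, x₁y_n + y₁x_n) repeatedly.
  From (x_1, y_1) = (31, 4): x_2 = 31·31 + 60·4·4 = 1921; y_2 = 31·4 + 4·31 = 248.
Step 3: Verify x_2² - 60·y_2² = 3690241 - 3690240 = 1 (should be 1). ✓

(x_1, y_1) = (31, 4); (x_2, y_2) = (1921, 248).


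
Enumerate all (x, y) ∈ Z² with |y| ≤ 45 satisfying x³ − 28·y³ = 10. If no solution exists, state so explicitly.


The equation is x³ - 28y³ = 10. For fixed y, x³ = 28·y³ + 10, so a solution requires the RHS to be a perfect cube.
Strategy: iterate y from -45 to 45, compute RHS = 28·y³ + 10, and check whether it is a (positive or negative) perfect cube.
Check small values of y:
  y = 0: RHS = 10 is not a perfect cube.
  y = 1: RHS = 38 is not a perfect cube.
  y = -1: RHS = -18 is not a perfect cube.
  y = 2: RHS = 234 is not a perfect cube.
  y = -2: RHS = -214 is not a perfect cube.
  y = 3: RHS = 766 is not a perfect cube.
  y = -3: RHS = -746 is not a perfect cube.
Continuing the search up to |y| = 45 finds no solutions either.
No (x, y) in the scanned range satisfies the equation.

No integer solutions with |y| ≤ 45.


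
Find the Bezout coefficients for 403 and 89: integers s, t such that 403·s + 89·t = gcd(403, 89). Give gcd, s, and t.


Euclidean algorithm on (403, 89) — divide until remainder is 0:
  403 = 4 · 89 + 47
  89 = 1 · 47 + 42
  47 = 1 · 42 + 5
  42 = 8 · 5 + 2
  5 = 2 · 2 + 1
  2 = 2 · 1 + 0
gcd(403, 89) = 1.
Track Bezout coefficients alongside the remainders: start with r₀ = 403 = a·1 + b·0 (s = 1, t = 0) and r₁ = 89 = a·0 + b·1 (s = 0, t = 1); each new remainder r_{k+1} = r_{k-1} − q_k·r_k inherits s_{k+1} = s_{k-1} − q_k·s_k, t_{k+1} = t_{k-1} − q_k·t_k, so r_k = a·s_k + b·t_k at every step:
  q = 4: r = 47, s = 1 − 4·0 = 1, t = 0 − 4·1 = -4  (check: 403·1 + 89·(-4) = 47)
  q = 1: r = 42, s = 0 − 1·1 = -1, t = 1 − 1·(-4) = 5  (check: 403·(-1) + 89·5 = 42)
  q = 1: r = 5, s = 1 − 1·(-1) = 2, t = -4 − 1·5 = -9  (check: 403·2 + 89·(-9) = 5)
  q = 8: r = 2, s = -1 − 8·2 = -17, t = 5 − 8·(-9) = 77  (check: 403·(-17) + 89·77 = 2)
  q = 2: r = 1, s = 2 − 2·(-17) = 36, t = -9 − 2·77 = -163  (check: 403·36 + 89·(-163) = 1)
The row with r = 1 (the gcd) gives the Bezout coefficients s = 36, t = -163.
Result: 403 · (36) + 89 · (-163) = 1.

gcd(403, 89) = 1; s = 36, t = -163 (check: 403·36 + 89·(-163) = 1).


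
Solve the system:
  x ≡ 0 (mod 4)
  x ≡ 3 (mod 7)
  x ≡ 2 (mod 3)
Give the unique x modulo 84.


Moduli 4, 7, 3 are pairwise coprime; by CRT there is a unique solution modulo M = 4 · 7 · 3 = 84.
Solve pairwise, accumulating the modulus:
  Start with x ≡ 0 (mod 4).
  Combine with x ≡ 3 (mod 7): since gcd(4, 7) = 1, we get a unique residue mod 28.
    Write x = 0 + 4·t and substitute into x ≡ 3 (mod 7): 4·t ≡ 3 − 0 = 3 (mod 7).
    The inverse of 4 mod 7 is 2 (since 4·2 = 8 = 1·7 + 1), so t ≡ 2·3 = 6 ≡ 6 (mod 7).
    Then x = 0 + 4·6 = 24, valid modulo lcm(4, 7) = 28: x ≡ 24 (mod 28).
  Combine with x ≡ 2 (mod 3): since gcd(28, 3) = 1, we get a unique residue mod 84.
    Write x = 24 + 28·t and substitute into x ≡ 2 (mod 3): 28·t ≡ 2 − 24 = -22 (mod 3).
    Reduce coefficients mod 3: 1·t ≡ 2 (mod 3).
    So t ≡ 2 (mod 3).
    Then x = 24 + 28·2 = 80, valid modulo lcm(28, 3) = 84: x ≡ 80 (mod 84).
Verify: 80 mod 4 = 0 ✓, 80 mod 7 = 3 ✓, 80 mod 3 = 2 ✓.

x ≡ 80 (mod 84).


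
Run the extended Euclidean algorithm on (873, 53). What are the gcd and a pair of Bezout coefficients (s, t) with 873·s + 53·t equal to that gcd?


Euclidean algorithm on (873, 53) — divide until remainder is 0:
  873 = 16 · 53 + 25
  53 = 2 · 25 + 3
  25 = 8 · 3 + 1
  3 = 3 · 1 + 0
gcd(873, 53) = 1.
Track Bezout coefficients alongside the remainders: start with r₀ = 873 = a·1 + b·0 (s = 1, t = 0) and r₁ = 53 = a·0 + b·1 (s = 0, t = 1); each new remainder r_{k+1} = r_{k-1} − q_k·r_k inherits s_{k+1} = s_{k-1} − q_k·s_k, t_{k+1} = t_{k-1} − q_k·t_k, so r_k = a·s_k + b·t_k at every step:
  q = 16: r = 25, s = 1 − 16·0 = 1, t = 0 − 16·1 = -16  (check: 873·1 + 53·(-16) = 25)
  q = 2: r = 3, s = 0 − 2·1 = -2, t = 1 − 2·(-16) = 33  (check: 873·(-2) + 53·33 = 3)
  q = 8: r = 1, s = 1 − 8·(-2) = 17, t = -16 − 8·33 = -280  (check: 873·17 + 53·(-280) = 1)
The row with r = 1 (the gcd) gives the Bezout coefficients s = 17, t = -280.
Result: 873 · (17) + 53 · (-280) = 1.

gcd(873, 53) = 1; s = 17, t = -280 (check: 873·17 + 53·(-280) = 1).


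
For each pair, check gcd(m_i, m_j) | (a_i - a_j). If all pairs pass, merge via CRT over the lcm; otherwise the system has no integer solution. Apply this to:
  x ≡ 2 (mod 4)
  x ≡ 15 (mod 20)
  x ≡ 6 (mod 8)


Moduli 4, 20, 8 are not pairwise coprime, so CRT works modulo lcm(m_i) when all pairwise compatibility conditions hold.
Pairwise compatibility: gcd(m_i, m_j) must divide a_i - a_j for every pair.
Merge one congruence at a time:
  Start: x ≡ 2 (mod 4).
  Combine with x ≡ 15 (mod 20): gcd(4, 20) = 4, and 15 - 2 = 13 is NOT divisible by 4.
    ⇒ system is inconsistent (no integer solution).

No solution (the system is inconsistent).


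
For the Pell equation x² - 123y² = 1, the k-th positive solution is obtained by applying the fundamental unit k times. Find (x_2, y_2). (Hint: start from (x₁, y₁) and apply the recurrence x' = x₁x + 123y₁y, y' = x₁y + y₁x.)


Step 1: Find the fundamental solution (x₁, y₁) of x² - 123y² = 1.
  Expand √123 as a continued fraction. a₀ = ⌊√123⌋ = 11; iterate m_{k+1} = d_k·a_k − m_k, d_{k+1} = (123 − m_{k+1}²)/d_k, a_{k+1} = ⌊(a₀ + m_{k+1})/d_{k+1}⌋ (starting m₀ = 0, d₀ = 1), with convergents p_k = a_k·p_{k-1} + p_{k-2}, q_k = a_k·q_{k-1} + q_{k-2} (p₋₁ = 1, q₋₁ = 0):
  k = 0: a₀ = 11; p₀/q₀ = 11/1; p₀² − 123·q₀² = 121 − 123 = -2.
  k = 1: m = 11, d = 2, a = ⌊(11 + 11)/2⌋ = 11; p/q = (11·11 + 1)/(11·1 + 0) = 122/11; p² − 123·q² = 14884 − 14883 = 1.
  The first convergent with p² − 123·q² = 1 gives the fundamental solution (x₁, y₁) = (122, 11).
Step 2: Apply the recurrence (x_{n+1}, y_{n+1}) = (x₁x_n + 123y₁y_n, x₁y_n + y₁x_n) repeatedly.
  From (x_1, y_1) = (122, 11): x_2 = 122·122 + 123·11·11 = 29767; y_2 = 122·11 + 11·122 = 2684.
Step 3: Verify x_2² - 123·y_2² = 886074289 - 886074288 = 1 (should be 1). ✓

(x_1, y_1) = (122, 11); (x_2, y_2) = (29767, 2684).


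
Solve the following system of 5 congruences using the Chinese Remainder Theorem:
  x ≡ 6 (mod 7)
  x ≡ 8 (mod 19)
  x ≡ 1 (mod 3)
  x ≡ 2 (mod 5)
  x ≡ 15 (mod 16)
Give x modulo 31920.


Product of moduli M = 7 · 19 · 3 · 5 · 16 = 31920.
Merge one congruence at a time:
  Start: x ≡ 6 (mod 7).
  Combine with x ≡ 8 (mod 19); new modulus lcm = 133.
    Write x = 6 + 7·t and substitute into x ≡ 8 (mod 19): 7·t ≡ 8 − 6 = 2 (mod 19).
    The inverse of 7 mod 19 is 11 (since 7·11 = 77 = 4·19 + 1), so t ≡ 11·2 = 22 ≡ 3 (mod 19).
    Then x = 6 + 7·3 = 27, valid modulo lcm(7, 19) = 133: x ≡ 27 (mod 133).
  Combine with x ≡ 1 (mod 3); new modulus lcm = 399.
    Write x = 27 + 133·t and substitute into x ≡ 1 (mod 3): 133·t ≡ 1 − 27 = -26 (mod 3).
    Reduce coefficients mod 3: 1·t ≡ 1 (mod 3).
    So t ≡ 1 (mod 3).
    Then x = 27 + 133·1 = 160, valid modulo lcm(133, 3) = 399: x ≡ 160 (mod 399).
  Combine with x ≡ 2 (mod 5); new modulus lcm = 1995.
    Write x = 160 + 399·t and substitute into x ≡ 2 (mod 5): 399·t ≡ 2 − 160 = -158 (mod 5).
    Reduce coefficients mod 5: 4·t ≡ 2 (mod 5).
    The inverse of 4 mod 5 is 4 (since 4·4 = 16 = 3·5 + 1), so t ≡ 4·2 = 8 ≡ 3 (mod 5).
    Then x = 160 + 399·3 = 1357, valid modulo lcm(399, 5) = 1995: x ≡ 1357 (mod 1995).
  Combine with x ≡ 15 (mod 16); new modulus lcm = 31920.
    Write x = 1357 + 1995·t and substitute into x ≡ 15 (mod 16): 1995·t ≡ 15 − 1357 = -1342 (mod 16).
    Reduce coefficients mod 16: 11·t ≡ 2 (mod 16).
    The inverse of 11 mod 16 is 3 (since 11·3 = 33 = 2·16 + 1), so t ≡ 3·2 = 6 ≡ 6 (mod 16).
    Then x = 1357 + 1995·6 = 13327, valid modulo lcm(1995, 16) = 31920: x ≡ 13327 (mod 31920).
Verify against each original: 13327 mod 7 = 6, 13327 mod 19 = 8, 13327 mod 3 = 1, 13327 mod 5 = 2, 13327 mod 16 = 15.

x ≡ 13327 (mod 31920).


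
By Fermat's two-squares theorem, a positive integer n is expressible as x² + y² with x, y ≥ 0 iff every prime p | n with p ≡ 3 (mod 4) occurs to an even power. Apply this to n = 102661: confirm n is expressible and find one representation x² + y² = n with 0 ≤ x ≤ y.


Step 1: Factor n = 102661 = 13 · 53 · 149.
Step 2: Check the mod-4 condition on each prime factor: 13 ≡ 1 (mod 4), exponent 1; 53 ≡ 1 (mod 4), exponent 1; 149 ≡ 1 (mod 4), exponent 1.
All primes ≡ 3 (mod 4) appear to even exponent (or don't appear), so by the two-squares theorem n IS expressible as a sum of two squares.
Step 3: Build a representation. Here n = 13 · 53 · 149 is a product of primes ≡ 1 (mod 4). Each prime p ≡ 1 (mod 4) is itself a sum of two squares; find a² by testing p − a² for a perfect square:
  13: 13 − 1² = 12, 13 − 2² = 9 = 3² ⇒ 13 = 2² + 3².
  53: 53 − 1² = 52, 53 − 2² = 49 = 7² ⇒ 53 = 2² + 7².
  149: 149 − 1² = 148, 149 − 2² = 145, 149 − 3² = 140, 149 − 4² = 133, 149 − 5² = 124, 149 − 6² = 113, 149 − 7² = 100 = 10² ⇒ 149 = 7² + 10².
  Combine using the Brahmagupta–Fibonacci identity (a² + b²)(c² + d²) = (ac − bd)² + (ad + bc)² = (ac + bd)² + (ad − bc)²:
  13 · 53 = 689: from (2² + 3²)(2² + 7²), take (2·2 − 3·7, 2·7 + 3·2) = (4 − 21, 14 + 6) = (-17, 20); dropping signs (only squares matter) gives (17, 20); check 17² + 20² = 289 + 400 = 689 ✓.
  689 · 149 = 102661: from (17² + 20²)(7² + 10²), take (17·7 − 20·10, 17·10 + 20·7) = (119 − 200, 170 + 140) = (-81, 310); dropping signs (only squares matter) gives (81, 310); check 81² + 310² = 6561 + 96100 = 102661 ✓.
Step 4: Order so x ≤ y and verify: 81² + 310² = 6561 + 96100 = 102661 = n. ✓

n = 102661 = 81² + 310² (one valid representation with x ≤ y).


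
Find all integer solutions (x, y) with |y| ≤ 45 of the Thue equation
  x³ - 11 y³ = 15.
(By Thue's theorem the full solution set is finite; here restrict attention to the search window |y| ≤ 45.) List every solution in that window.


The equation is x³ - 11y³ = 15. For fixed y, x³ = 11·y³ + 15, so a solution requires the RHS to be a perfect cube.
Strategy: iterate y from -45 to 45, compute RHS = 11·y³ + 15, and check whether it is a (positive or negative) perfect cube.
Check small values of y:
  y = 0: RHS = 15 is not a perfect cube.
  y = 1: RHS = 26 is not a perfect cube.
  y = -1: RHS = 4 is not a perfect cube.
  y = 2: RHS = 103 is not a perfect cube.
  y = -2: RHS = -73 is not a perfect cube.
  y = 3: RHS = 312 is not a perfect cube.
  y = -3: RHS = -282 is not a perfect cube.
Continuing the search up to |y| = 45 finds no solutions either.
No (x, y) in the scanned range satisfies the equation.

No integer solutions with |y| ≤ 45.


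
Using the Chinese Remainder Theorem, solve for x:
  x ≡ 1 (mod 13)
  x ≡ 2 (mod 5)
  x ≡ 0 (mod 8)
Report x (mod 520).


Moduli 13, 5, 8 are pairwise coprime; by CRT there is a unique solution modulo M = 13 · 5 · 8 = 520.
Solve pairwise, accumulating the modulus:
  Start with x ≡ 1 (mod 13).
  Combine with x ≡ 2 (mod 5): since gcd(13, 5) = 1, we get a unique residue mod 65.
    Write x = 1 + 13·t and substitute into x ≡ 2 (mod 5): 13·t ≡ 2 − 1 = 1 (mod 5).
    Reduce coefficients mod 5: 3·t ≡ 1 (mod 5).
    The inverse of 3 mod 5 is 2 (since 3·2 = 6 = 1·5 + 1), so t ≡ 2·1 = 2 ≡ 2 (mod 5).
    Then x = 1 + 13·2 = 27, valid modulo lcm(13, 5) = 65: x ≡ 27 (mod 65).
  Combine with x ≡ 0 (mod 8): since gcd(65, 8) = 1, we get a unique residue mod 520.
    Write x = 27 + 65·t and substitute into x ≡ 0 (mod 8): 65·t ≡ 0 − 27 = -27 (mod 8).
    Reduce coefficients mod 8: 1·t ≡ 5 (mod 8).
    So t ≡ 5 (mod 8).
    Then x = 27 + 65·5 = 352, valid modulo lcm(65, 8) = 520: x ≡ 352 (mod 520).
Verify: 352 mod 13 = 1 ✓, 352 mod 5 = 2 ✓, 352 mod 8 = 0 ✓.

x ≡ 352 (mod 520).


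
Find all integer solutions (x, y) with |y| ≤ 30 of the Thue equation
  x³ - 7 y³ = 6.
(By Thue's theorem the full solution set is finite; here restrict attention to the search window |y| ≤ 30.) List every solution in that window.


The equation is x³ - 7y³ = 6. For fixed y, x³ = 7·y³ + 6, so a solution requires the RHS to be a perfect cube.
Strategy: iterate y from -30 to 30, compute RHS = 7·y³ + 6, and check whether it is a (positive or negative) perfect cube.
Check small values of y:
  y = 0: RHS = 6 is not a perfect cube.
  y = 1: RHS = 13 is not a perfect cube.
  y = -1: RHS = -1 = (-1)³ ⇒ x = -1 works.
  y = 2: RHS = 62 is not a perfect cube.
  y = -2: RHS = -50 is not a perfect cube.
  y = 3: RHS = 195 is not a perfect cube.
  y = -3: RHS = -183 is not a perfect cube.
Continuing the search up to |y| = 30 finds no further solutions beyond those listed.
Collected solutions: (-1, -1).

Solutions (with |y| ≤ 30): (-1, -1).


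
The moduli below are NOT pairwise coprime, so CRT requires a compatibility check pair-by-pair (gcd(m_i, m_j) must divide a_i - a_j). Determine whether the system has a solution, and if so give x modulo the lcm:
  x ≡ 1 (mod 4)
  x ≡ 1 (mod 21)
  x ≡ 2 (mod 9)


Moduli 4, 21, 9 are not pairwise coprime, so CRT works modulo lcm(m_i) when all pairwise compatibility conditions hold.
Pairwise compatibility: gcd(m_i, m_j) must divide a_i - a_j for every pair.
Merge one congruence at a time:
  Start: x ≡ 1 (mod 4).
  Combine with x ≡ 1 (mod 21): gcd(4, 21) = 1; 1 - 1 = 0, which IS divisible by 1, so compatible.
    Write x = 1 + 4·t and substitute into x ≡ 1 (mod 21): 4·t ≡ 1 − 1 = 0 (mod 21).
    The inverse of 4 mod 21 is 16 (since 4·16 = 64 = 3·21 + 1), so t ≡ 16·0 = 0 ≡ 0 (mod 21).
    Then x = 1 + 4·0 = 1, valid modulo lcm(4, 21) = 84: x ≡ 1 (mod 84).
  Combine with x ≡ 2 (mod 9): gcd(84, 9) = 3, and 2 - 1 = 1 is NOT divisible by 3.
    ⇒ system is inconsistent (no integer solution).

No solution (the system is inconsistent).


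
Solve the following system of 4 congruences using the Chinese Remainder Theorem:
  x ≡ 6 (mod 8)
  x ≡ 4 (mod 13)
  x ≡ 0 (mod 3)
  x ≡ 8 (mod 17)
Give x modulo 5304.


Product of moduli M = 8 · 13 · 3 · 17 = 5304.
Merge one congruence at a time:
  Start: x ≡ 6 (mod 8).
  Combine with x ≡ 4 (mod 13); new modulus lcm = 104.
    Write x = 6 + 8·t and substitute into x ≡ 4 (mod 13): 8·t ≡ 4 − 6 = -2 (mod 13).
    Reduce coefficients mod 13: 8·t ≡ 11 (mod 13).
    The inverse of 8 mod 13 is 5 (since 8·5 = 40 = 3·13 + 1), so t ≡ 5·11 = 55 ≡ 3 (mod 13).
    Then x = 6 + 8·3 = 30, valid modulo lcm(8, 13) = 104: x ≡ 30 (mod 104).
  Combine with x ≡ 0 (mod 3); new modulus lcm = 312.
    Write x = 30 + 104·t and substitute into x ≡ 0 (mod 3): 104·t ≡ 0 − 30 = -30 (mod 3).
    Reduce coefficients mod 3: 2·t ≡ 0 (mod 3).
    The inverse of 2 mod 3 is 2 (since 2·2 = 4 = 1·3 + 1), so t ≡ 2·0 = 0 ≡ 0 (mod 3).
    Then x = 30 + 104·0 = 30, valid modulo lcm(104, 3) = 312: x ≡ 30 (mod 312).
  Combine with x ≡ 8 (mod 17); new modulus lcm = 5304.
    Write x = 30 + 312·t and substitute into x ≡ 8 (mod 17): 312·t ≡ 8 − 30 = -22 (mod 17).
    Reduce coefficients mod 17: 6·t ≡ 12 (mod 17).
    The inverse of 6 mod 17 is 3 (since 6·3 = 18 = 1·17 + 1), so t ≡ 3·12 = 36 ≡ 2 (mod 17).
    Then x = 30 + 312·2 = 654, valid modulo lcm(312, 17) = 5304: x ≡ 654 (mod 5304).
Verify against each original: 654 mod 8 = 6, 654 mod 13 = 4, 654 mod 3 = 0, 654 mod 17 = 8.

x ≡ 654 (mod 5304).


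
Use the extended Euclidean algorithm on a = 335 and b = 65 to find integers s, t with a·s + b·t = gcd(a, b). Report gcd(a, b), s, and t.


Euclidean algorithm on (335, 65) — divide until remainder is 0:
  335 = 5 · 65 + 10
  65 = 6 · 10 + 5
  10 = 2 · 5 + 0
gcd(335, 65) = 5.
Track Bezout coefficients alongside the remainders: start with r₀ = 335 = a·1 + b·0 (s = 1, t = 0) and r₁ = 65 = a·0 + b·1 (s = 0, t = 1); each new remainder r_{k+1} = r_{k-1} − q_k·r_k inherits s_{k+1} = s_{k-1} − q_k·s_k, t_{k+1} = t_{k-1} − q_k·t_k, so r_k = a·s_k + b·t_k at every step:
  q = 5: r = 10, s = 1 − 5·0 = 1, t = 0 − 5·1 = -5  (check: 335·1 + 65·(-5) = 10)
  q = 6: r = 5, s = 0 − 6·1 = -6, t = 1 − 6·(-5) = 31  (check: 335·(-6) + 65·31 = 5)
The row with r = 5 (the gcd) gives the Bezout coefficients s = -6, t = 31.
Result: 335 · (-6) + 65 · (31) = 5.

gcd(335, 65) = 5; s = -6, t = 31 (check: 335·(-6) + 65·31 = 5).


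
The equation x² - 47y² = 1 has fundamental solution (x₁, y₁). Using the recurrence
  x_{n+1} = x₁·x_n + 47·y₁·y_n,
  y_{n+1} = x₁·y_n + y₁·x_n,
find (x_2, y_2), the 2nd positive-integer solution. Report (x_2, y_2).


Step 1: Find the fundamental solution (x₁, y₁) of x² - 47y² = 1.
  Expand √47 as a continued fraction. a₀ = ⌊√47⌋ = 6; iterate m_{k+1} = d_k·a_k − m_k, d_{k+1} = (47 − m_{k+1}²)/d_k, a_{k+1} = ⌊(a₀ + m_{k+1})/d_{k+1}⌋ (starting m₀ = 0, d₀ = 1), with convergents p_k = a_k·p_{k-1} + p_{k-2}, q_k = a_k·q_{k-1} + q_{k-2} (p₋₁ = 1, q₋₁ = 0):
  k = 0: a₀ = 6; p₀/q₀ = 6/1; p₀² − 47·q₀² = 36 − 47 = -11.
  k = 1: m = 6, d = 11, a = ⌊(6 + 6)/11⌋ = 1; p/q = (1·6 + 1)/(1·1 + 0) = 7/1; p² − 47·q² = 49 − 47 = 2.
  k = 2: m = 5, d = 2, a = ⌊(6 + 5)/2⌋ = 5; p/q = (5·7 + 6)/(5·1 + 1) = 41/6; p² − 47·q² = 1681 − 1692 = -11.
  k = 3: m = 5, d = 11, a = ⌊(6 + 5)/11⌋ = 1; p/q = (1·41 + 7)/(1·6 + 1) = 48/7; p² − 47·q² = 2304 − 2303 = 1.
  The first convergent with p² − 47·q² = 1 gives the fundamental solution (x₁, y₁) = (48, 7).
Step 2: Apply the recurrence (x_{n+1}, y_{n+1}) = (x₁x_n + 47y₁y_n, x₁y_n + y₁x_n) repeatedly.
  From (x_1, y_1) = (48, 7): x_2 = 48·48 + 47·7·7 = 4607; y_2 = 48·7 + 7·48 = 672.
Step 3: Verify x_2² - 47·y_2² = 21224449 - 21224448 = 1 (should be 1). ✓

(x_1, y_1) = (48, 7); (x_2, y_2) = (4607, 672).


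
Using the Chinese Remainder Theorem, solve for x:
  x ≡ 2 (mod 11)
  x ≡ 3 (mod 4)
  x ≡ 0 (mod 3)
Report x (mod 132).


Moduli 11, 4, 3 are pairwise coprime; by CRT there is a unique solution modulo M = 11 · 4 · 3 = 132.
Solve pairwise, accumulating the modulus:
  Start with x ≡ 2 (mod 11).
  Combine with x ≡ 3 (mod 4): since gcd(11, 4) = 1, we get a unique residue mod 44.
    Write x = 2 + 11·t and substitute into x ≡ 3 (mod 4): 11·t ≡ 3 − 2 = 1 (mod 4).
    Reduce coefficients mod 4: 3·t ≡ 1 (mod 4).
    The inverse of 3 mod 4 is 3 (since 3·3 = 9 = 2·4 + 1), so t ≡ 3·1 = 3 ≡ 3 (mod 4).
    Then x = 2 + 11·3 = 35, valid modulo lcm(11, 4) = 44: x ≡ 35 (mod 44).
  Combine with x ≡ 0 (mod 3): since gcd(44, 3) = 1, we get a unique residue mod 132.
    Write x = 35 + 44·t and substitute into x ≡ 0 (mod 3): 44·t ≡ 0 − 35 = -35 (mod 3).
    Reduce coefficients mod 3: 2·t ≡ 1 (mod 3).
    The inverse of 2 mod 3 is 2 (since 2·2 = 4 = 1·3 + 1), so t ≡ 2·1 = 2 ≡ 2 (mod 3).
    Then x = 35 + 44·2 = 123, valid modulo lcm(44, 3) = 132: x ≡ 123 (mod 132).
Verify: 123 mod 11 = 2 ✓, 123 mod 4 = 3 ✓, 123 mod 3 = 0 ✓.

x ≡ 123 (mod 132).


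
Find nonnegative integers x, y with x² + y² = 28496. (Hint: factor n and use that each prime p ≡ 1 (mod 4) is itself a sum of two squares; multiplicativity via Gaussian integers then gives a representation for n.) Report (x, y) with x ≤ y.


Step 1: Factor n = 28496 = 2^4 · 13 · 137.
Step 2: Check the mod-4 condition on each prime factor: 2 = 2 (special); 13 ≡ 1 (mod 4), exponent 1; 137 ≡ 1 (mod 4), exponent 1.
All primes ≡ 3 (mod 4) appear to even exponent (or don't appear), so by the two-squares theorem n IS expressible as a sum of two squares.
Step 3: Build a representation. Group n = k² · m with k = 4 and m = 13 · 137 = 1781 (a product of primes ≡ 1 (mod 4)); a representation of m scales to one of n via (k·x)² + (k·y)² = k²(x² + y²). Each prime p ≡ 1 (mod 4) is itself a sum of two squares; find a² by testing p − a² for a perfect square:
  13: 13 − 1² = 12, 13 − 2² = 9 = 3² ⇒ 13 = 2² + 3².
  137: 137 − 1² = 136, 137 − 2² = 133, 137 − 3² = 128, 137 − 4² = 121 = 11² ⇒ 137 = 4² + 11².
  Combine using the Brahmagupta–Fibonacci identity (a² + b²)(c² + d²) = (ac − bd)² + (ad + bc)² = (ac + bd)² + (ad − bc)²:
  13 · 137 = 1781: from (2² + 3²)(4² + 11²), take (2·4 − 3·11, 2·11 + 3·4) = (8 − 33, 22 + 12) = (-25, 34); dropping signs (only squares matter) gives (25, 34); check 25² + 34² = 625 + 1156 = 1781 ✓.
  Scale by k = 4: (4·25, 4·34) = (100, 136).
Step 4: Order so x ≤ y and verify: 100² + 136² = 10000 + 18496 = 28496 = n. ✓

n = 28496 = 100² + 136² (one valid representation with x ≤ y).


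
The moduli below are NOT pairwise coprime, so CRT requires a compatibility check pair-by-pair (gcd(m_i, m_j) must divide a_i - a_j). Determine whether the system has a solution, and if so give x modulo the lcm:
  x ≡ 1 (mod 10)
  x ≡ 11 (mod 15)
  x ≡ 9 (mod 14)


Moduli 10, 15, 14 are not pairwise coprime, so CRT works modulo lcm(m_i) when all pairwise compatibility conditions hold.
Pairwise compatibility: gcd(m_i, m_j) must divide a_i - a_j for every pair.
Merge one congruence at a time:
  Start: x ≡ 1 (mod 10).
  Combine with x ≡ 11 (mod 15): gcd(10, 15) = 5; 11 - 1 = 10, which IS divisible by 5, so compatible.
    Write x = 1 + 10·t and substitute into x ≡ 11 (mod 15): 10·t ≡ 11 − 1 = 10 (mod 15).
    Divide the congruence (and modulus) by g = 5: 2·t ≡ 2 (mod 3).
    The inverse of 2 mod 3 is 2 (since 2·2 = 4 = 1·3 + 1), so t ≡ 2·2 = 4 ≡ 1 (mod 3).
    Then x = 1 + 10·1 = 11, valid modulo lcm(10, 15) = 30: x ≡ 11 (mod 30).
  Combine with x ≡ 9 (mod 14): gcd(30, 14) = 2; 9 - 11 = -2, which IS divisible by 2, so compatible.
    Write x = 11 + 30·t and substitute into x ≡ 9 (mod 14): 30·t ≡ 9 − 11 = -2 (mod 14).
    Divide the congruence (and modulus) by g = 2: 15·t ≡ -1 (mod 7).
    Reduce coefficients mod 7: 1·t ≡ 6 (mod 7).
    So t ≡ 6 (mod 7).
    Then x = 11 + 30·6 = 191, valid modulo lcm(30, 14) = 210: x ≡ 191 (mod 210).
Verify: 191 mod 10 = 1, 191 mod 15 = 11, 191 mod 14 = 9.

x ≡ 191 (mod 210).


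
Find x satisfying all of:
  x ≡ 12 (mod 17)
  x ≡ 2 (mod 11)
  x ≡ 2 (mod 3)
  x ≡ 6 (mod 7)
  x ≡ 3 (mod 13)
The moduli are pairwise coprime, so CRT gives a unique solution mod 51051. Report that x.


Product of moduli M = 17 · 11 · 3 · 7 · 13 = 51051.
Merge one congruence at a time:
  Start: x ≡ 12 (mod 17).
  Combine with x ≡ 2 (mod 11); new modulus lcm = 187.
    Write x = 12 + 17·t and substitute into x ≡ 2 (mod 11): 17·t ≡ 2 − 12 = -10 (mod 11).
    Reduce coefficients mod 11: 6·t ≡ 1 (mod 11).
    The inverse of 6 mod 11 is 2 (since 6·2 = 12 = 1·11 + 1), so t ≡ 2·1 = 2 ≡ 2 (mod 11).
    Then x = 12 + 17·2 = 46, valid modulo lcm(17, 11) = 187: x ≡ 46 (mod 187).
  Combine with x ≡ 2 (mod 3); new modulus lcm = 561.
    Write x = 46 + 187·t and substitute into x ≡ 2 (mod 3): 187·t ≡ 2 − 46 = -44 (mod 3).
    Reduce coefficients mod 3: 1·t ≡ 1 (mod 3).
    So t ≡ 1 (mod 3).
    Then x = 46 + 187·1 = 233, valid modulo lcm(187, 3) = 561: x ≡ 233 (mod 561).
  Combine with x ≡ 6 (mod 7); new modulus lcm = 3927.
    Write x = 233 + 561·t and substitute into x ≡ 6 (mod 7): 561·t ≡ 6 − 233 = -227 (mod 7).
    Reduce coefficients mod 7: 1·t ≡ 4 (mod 7).
    So t ≡ 4 (mod 7).
    Then x = 233 + 561·4 = 2477, valid modulo lcm(561, 7) = 3927: x ≡ 2477 (mod 3927).
  Combine with x ≡ 3 (mod 13); new modulus lcm = 51051.
    Write x = 2477 + 3927·t and substitute into x ≡ 3 (mod 13): 3927·t ≡ 3 − 2477 = -2474 (mod 13).
    Reduce coefficients mod 13: 1·t ≡ 9 (mod 13).
    So t ≡ 9 (mod 13).
    Then x = 2477 + 3927·9 = 37820, valid modulo lcm(3927, 13) = 51051: x ≡ 37820 (mod 51051).
Verify against each original: 37820 mod 17 = 12, 37820 mod 11 = 2, 37820 mod 3 = 2, 37820 mod 7 = 6, 37820 mod 13 = 3.

x ≡ 37820 (mod 51051).


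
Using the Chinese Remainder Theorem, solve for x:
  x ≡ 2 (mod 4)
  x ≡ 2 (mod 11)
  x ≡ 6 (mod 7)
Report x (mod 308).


Moduli 4, 11, 7 are pairwise coprime; by CRT there is a unique solution modulo M = 4 · 11 · 7 = 308.
Solve pairwise, accumulating the modulus:
  Start with x ≡ 2 (mod 4).
  Combine with x ≡ 2 (mod 11): since gcd(4, 11) = 1, we get a unique residue mod 44.
    Write x = 2 + 4·t and substitute into x ≡ 2 (mod 11): 4·t ≡ 2 − 2 = 0 (mod 11).
    The inverse of 4 mod 11 is 3 (since 4·3 = 12 = 1·11 + 1), so t ≡ 3·0 = 0 ≡ 0 (mod 11).
    Then x = 2 + 4·0 = 2, valid modulo lcm(4, 11) = 44: x ≡ 2 (mod 44).
  Combine with x ≡ 6 (mod 7): since gcd(44, 7) = 1, we get a unique residue mod 308.
    Write x = 2 + 44·t and substitute into x ≡ 6 (mod 7): 44·t ≡ 6 − 2 = 4 (mod 7).
    Reduce coefficients mod 7: 2·t ≡ 4 (mod 7).
    The inverse of 2 mod 7 is 4 (since 2·4 = 8 = 1·7 + 1), so t ≡ 4·4 = 16 ≡ 2 (mod 7).
    Then x = 2 + 44·2 = 90, valid modulo lcm(44, 7) = 308: x ≡ 90 (mod 308).
Verify: 90 mod 4 = 2 ✓, 90 mod 11 = 2 ✓, 90 mod 7 = 6 ✓.

x ≡ 90 (mod 308).


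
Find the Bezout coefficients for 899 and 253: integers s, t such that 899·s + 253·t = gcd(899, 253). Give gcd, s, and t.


Euclidean algorithm on (899, 253) — divide until remainder is 0:
  899 = 3 · 253 + 140
  253 = 1 · 140 + 113
  140 = 1 · 113 + 27
  113 = 4 · 27 + 5
  27 = 5 · 5 + 2
  5 = 2 · 2 + 1
  2 = 2 · 1 + 0
gcd(899, 253) = 1.
Track Bezout coefficients alongside the remainders: start with r₀ = 899 = a·1 + b·0 (s = 1, t = 0) and r₁ = 253 = a·0 + b·1 (s = 0, t = 1); each new remainder r_{k+1} = r_{k-1} − q_k·r_k inherits s_{k+1} = s_{k-1} − q_k·s_k, t_{k+1} = t_{k-1} − q_k·t_k, so r_k = a·s_k + b·t_k at every step:
  q = 3: r = 140, s = 1 − 3·0 = 1, t = 0 − 3·1 = -3  (check: 899·1 + 253·(-3) = 140)
  q = 1: r = 113, s = 0 − 1·1 = -1, t = 1 − 1·(-3) = 4  (check: 899·(-1) + 253·4 = 113)
  q = 1: r = 27, s = 1 − 1·(-1) = 2, t = -3 − 1·4 = -7  (check: 899·2 + 253·(-7) = 27)
  q = 4: r = 5, s = -1 − 4·2 = -9, t = 4 − 4·(-7) = 32  (check: 899·(-9) + 253·32 = 5)
  q = 5: r = 2, s = 2 − 5·(-9) = 47, t = -7 − 5·32 = -167  (check: 899·47 + 253·(-167) = 2)
  q = 2: r = 1, s = -9 − 2·47 = -103, t = 32 − 2·(-167) = 366  (check: 899·(-103) + 253·366 = 1)
The row with r = 1 (the gcd) gives the Bezout coefficients s = -103, t = 366.
Result: 899 · (-103) + 253 · (366) = 1.

gcd(899, 253) = 1; s = -103, t = 366 (check: 899·(-103) + 253·366 = 1).


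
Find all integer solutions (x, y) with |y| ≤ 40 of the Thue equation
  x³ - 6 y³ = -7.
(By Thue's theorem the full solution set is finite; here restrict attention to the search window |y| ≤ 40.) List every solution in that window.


The equation is x³ - 6y³ = -7. For fixed y, x³ = 6·y³ − 7, so a solution requires the RHS to be a perfect cube.
Strategy: iterate y from -40 to 40, compute RHS = 6·y³ − 7, and check whether it is a (positive or negative) perfect cube.
Check small values of y:
  y = 0: RHS = -7 is not a perfect cube.
  y = 1: RHS = -1 = (-1)³ ⇒ x = -1 works.
  y = -1: RHS = -13 is not a perfect cube.
  y = 2: RHS = 41 is not a perfect cube.
  y = -2: RHS = -55 is not a perfect cube.
  y = 3: RHS = 155 is not a perfect cube.
  y = -3: RHS = -169 is not a perfect cube.
Continuing the search up to |y| = 40 finds no further solutions beyond those listed.
Collected solutions: (-1, 1).

Solutions (with |y| ≤ 40): (-1, 1).


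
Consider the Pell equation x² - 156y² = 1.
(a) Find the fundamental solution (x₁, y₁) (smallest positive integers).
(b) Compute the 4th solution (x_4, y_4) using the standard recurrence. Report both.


Step 1: Find the fundamental solution (x₁, y₁) of x² - 156y² = 1.
  Expand √156 as a continued fraction. a₀ = ⌊√156⌋ = 12; iterate m_{k+1} = d_k·a_k − m_k, d_{k+1} = (156 − m_{k+1}²)/d_k, a_{k+1} = ⌊(a₀ + m_{k+1})/d_{k+1}⌋ (starting m₀ = 0, d₀ = 1), with convergents p_k = a_k·p_{k-1} + p_{k-2}, q_k = a_k·q_{k-1} + q_{k-2} (p₋₁ = 1, q₋₁ = 0):
  k = 0: a₀ = 12; p₀/q₀ = 12/1; p₀² − 156·q₀² = 144 − 156 = -12.
  k = 1: m = 12, d = 12, a = ⌊(12 + 12)/12⌋ = 2; p/q = (2·12 + 1)/(2·1 + 0) = 25/2; p² − 156·q² = 625 − 624 = 1.
  The first convergent with p² − 156·q² = 1 gives the fundamental solution (x₁, y₁) = (25, 2).
Step 2: Apply the recurrence (x_{n+1}, y_{n+1}) = (x₁x_n + 156y₁y_n, x₁y_n + y₁x_n) repeatedly.
  From (x_1, y_1) = (25, 2): x_2 = 25·25 + 156·2·2 = 1249; y_2 = 25·2 + 2·25 = 100.
  From (x_2, y_2) = (1249, 100): x_3 = 25·1249 + 156·2·100 = 62425; y_3 = 25·100 + 2·1249 = 4998.
  From (x_3, y_3) = (62425, 4998): x_4 = 25·62425 + 156·2·4998 = 3120001; y_4 = 25·4998 + 2·62425 = 249800.
Step 3: Verify x_4² - 156·y_4² = 9734406240001 - 9734406240000 = 1 (should be 1). ✓

(x_1, y_1) = (25, 2); (x_4, y_4) = (3120001, 249800).


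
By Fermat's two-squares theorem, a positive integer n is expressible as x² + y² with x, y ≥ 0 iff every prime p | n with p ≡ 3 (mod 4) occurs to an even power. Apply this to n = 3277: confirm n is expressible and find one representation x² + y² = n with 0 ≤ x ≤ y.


Step 1: Factor n = 3277 = 29 · 113.
Step 2: Check the mod-4 condition on each prime factor: 29 ≡ 1 (mod 4), exponent 1; 113 ≡ 1 (mod 4), exponent 1.
All primes ≡ 3 (mod 4) appear to even exponent (or don't appear), so by the two-squares theorem n IS expressible as a sum of two squares.
Step 3: Build a representation. Here n = 29 · 113 is a product of primes ≡ 1 (mod 4). Each prime p ≡ 1 (mod 4) is itself a sum of two squares; find a² by testing p − a² for a perfect square:
  29: 29 − 1² = 28, 29 − 2² = 25 = 5² ⇒ 29 = 2² + 5².
  113: 113 − 1² = 112, 113 − 2² = 109, 113 − 3² = 104, 113 − 4² = 97, 113 − 5² = 88, 113 − 6² = 77, 113 − 7² = 64 = 8² ⇒ 113 = 7² + 8².
  Combine using the Brahmagupta–Fibonacci identity (a² + b²)(c² + d²) = (ac − bd)² + (ad + bc)² = (ac + bd)² + (ad − bc)²:
  29 · 113 = 3277: from (2² + 5²)(7² + 8²), take (2·7 − 5·8, 2·8 + 5·7) = (14 − 40, 16 + 35) = (-26, 51); dropping signs (only squares matter) gives (26, 51); check 26² + 51² = 676 + 2601 = 3277 ✓.
Step 4: Order so x ≤ y and verify: 26² + 51² = 676 + 2601 = 3277 = n. ✓

n = 3277 = 26² + 51² (one valid representation with x ≤ y).


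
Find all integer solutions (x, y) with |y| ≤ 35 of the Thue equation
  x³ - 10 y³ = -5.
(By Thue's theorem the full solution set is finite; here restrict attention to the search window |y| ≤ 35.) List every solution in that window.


The equation is x³ - 10y³ = -5. For fixed y, x³ = 10·y³ − 5, so a solution requires the RHS to be a perfect cube.
Strategy: iterate y from -35 to 35, compute RHS = 10·y³ − 5, and check whether it is a (positive or negative) perfect cube.
Check small values of y:
  y = 0: RHS = -5 is not a perfect cube.
  y = 1: RHS = 5 is not a perfect cube.
  y = -1: RHS = -15 is not a perfect cube.
  y = 2: RHS = 75 is not a perfect cube.
  y = -2: RHS = -85 is not a perfect cube.
  y = 3: RHS = 265 is not a perfect cube.
  y = -3: RHS = -275 is not a perfect cube.
Continuing the search up to |y| = 35 finds no solutions either.
No (x, y) in the scanned range satisfies the equation.

No integer solutions with |y| ≤ 35.


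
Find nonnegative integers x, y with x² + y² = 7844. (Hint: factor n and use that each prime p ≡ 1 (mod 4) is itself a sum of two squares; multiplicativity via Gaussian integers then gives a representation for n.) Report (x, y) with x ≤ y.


Step 1: Factor n = 7844 = 2^2 · 37 · 53.
Step 2: Check the mod-4 condition on each prime factor: 2 = 2 (special); 37 ≡ 1 (mod 4), exponent 1; 53 ≡ 1 (mod 4), exponent 1.
All primes ≡ 3 (mod 4) appear to even exponent (or don't appear), so by the two-squares theorem n IS expressible as a sum of two squares.
Step 3: Build a representation. Group n = k² · m with k = 2 and m = 37 · 53 = 1961 (a product of primes ≡ 1 (mod 4)); a representation of m scales to one of n via (k·x)² + (k·y)² = k²(x² + y²). Each prime p ≡ 1 (mod 4) is itself a sum of two squares; find a² by testing p − a² for a perfect square:
  37: 37 − 1² = 36 = 6² ⇒ 37 = 1² + 6².
  53: 53 − 1² = 52, 53 − 2² = 49 = 7² ⇒ 53 = 2² + 7².
  Combine using the Brahmagupta–Fibonacci identity (a² + b²)(c² + d²) = (ac − bd)² + (ad + bc)² = (ac + bd)² + (ad − bc)²:
  37 · 53 = 1961: from (1² + 6²)(2² + 7²), take (1·2 − 6·7, 1·7 + 6·2) = (2 − 42, 7 + 12) = (-40, 19); dropping signs (only squares matter) gives (40, 19); check 40² + 19² = 1600 + 361 = 1961 ✓.
  Scale by k = 2: (2·40, 2·19) = (80, 38).
Step 4: Order so x ≤ y and verify: 38² + 80² = 1444 + 6400 = 7844 = n. ✓

n = 7844 = 38² + 80² (one valid representation with x ≤ y).


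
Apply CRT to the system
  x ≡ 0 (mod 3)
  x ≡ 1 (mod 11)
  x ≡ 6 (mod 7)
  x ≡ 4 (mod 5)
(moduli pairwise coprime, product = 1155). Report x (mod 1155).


Product of moduli M = 3 · 11 · 7 · 5 = 1155.
Merge one congruence at a time:
  Start: x ≡ 0 (mod 3).
  Combine with x ≡ 1 (mod 11); new modulus lcm = 33.
    Write x = 0 + 3·t and substitute into x ≡ 1 (mod 11): 3·t ≡ 1 − 0 = 1 (mod 11).
    The inverse of 3 mod 11 is 4 (since 3·4 = 12 = 1·11 + 1), so t ≡ 4·1 = 4 ≡ 4 (mod 11).
    Then x = 0 + 3·4 = 12, valid modulo lcm(3, 11) = 33: x ≡ 12 (mod 33).
  Combine with x ≡ 6 (mod 7); new modulus lcm = 231.
    Write x = 12 + 33·t and substitute into x ≡ 6 (mod 7): 33·t ≡ 6 − 12 = -6 (mod 7).
    Reduce coefficients mod 7: 5·t ≡ 1 (mod 7).
    The inverse of 5 mod 7 is 3 (since 5·3 = 15 = 2·7 + 1), so t ≡ 3·1 = 3 ≡ 3 (mod 7).
    Then x = 12 + 33·3 = 111, valid modulo lcm(33, 7) = 231: x ≡ 111 (mod 231).
  Combine with x ≡ 4 (mod 5); new modulus lcm = 1155.
    Write x = 111 + 231·t and substitute into x ≡ 4 (mod 5): 231·t ≡ 4 − 111 = -107 (mod 5).
    Reduce coefficients mod 5: 1·t ≡ 3 (mod 5).
    So t ≡ 3 (mod 5).
    Then x = 111 + 231·3 = 804, valid modulo lcm(231, 5) = 1155: x ≡ 804 (mod 1155).
Verify against each original: 804 mod 3 = 0, 804 mod 11 = 1, 804 mod 7 = 6, 804 mod 5 = 4.

x ≡ 804 (mod 1155).


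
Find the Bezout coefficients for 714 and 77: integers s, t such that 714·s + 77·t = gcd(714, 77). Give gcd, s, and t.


Euclidean algorithm on (714, 77) — divide until remainder is 0:
  714 = 9 · 77 + 21
  77 = 3 · 21 + 14
  21 = 1 · 14 + 7
  14 = 2 · 7 + 0
gcd(714, 77) = 7.
Track Bezout coefficients alongside the remainders: start with r₀ = 714 = a·1 + b·0 (s = 1, t = 0) and r₁ = 77 = a·0 + b·1 (s = 0, t = 1); each new remainder r_{k+1} = r_{k-1} − q_k·r_k inherits s_{k+1} = s_{k-1} − q_k·s_k, t_{k+1} = t_{k-1} − q_k·t_k, so r_k = a·s_k + b·t_k at every step:
  q = 9: r = 21, s = 1 − 9·0 = 1, t = 0 − 9·1 = -9  (check: 714·1 + 77·(-9) = 21)
  q = 3: r = 14, s = 0 − 3·1 = -3, t = 1 − 3·(-9) = 28  (check: 714·(-3) + 77·28 = 14)
  q = 1: r = 7, s = 1 − 1·(-3) = 4, t = -9 − 1·28 = -37  (check: 714·4 + 77·(-37) = 7)
The row with r = 7 (the gcd) gives the Bezout coefficients s = 4, t = -37.
Result: 714 · (4) + 77 · (-37) = 7.

gcd(714, 77) = 7; s = 4, t = -37 (check: 714·4 + 77·(-37) = 7).


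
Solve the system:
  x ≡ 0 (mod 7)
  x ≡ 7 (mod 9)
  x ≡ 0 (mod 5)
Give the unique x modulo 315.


Moduli 7, 9, 5 are pairwise coprime; by CRT there is a unique solution modulo M = 7 · 9 · 5 = 315.
Solve pairwise, accumulating the modulus:
  Start with x ≡ 0 (mod 7).
  Combine with x ≡ 7 (mod 9): since gcd(7, 9) = 1, we get a unique residue mod 63.
    Write x = 0 + 7·t and substitute into x ≡ 7 (mod 9): 7·t ≡ 7 − 0 = 7 (mod 9).
    The inverse of 7 mod 9 is 4 (since 7·4 = 28 = 3·9 + 1), so t ≡ 4·7 = 28 ≡ 1 (mod 9).
    Then x = 0 + 7·1 = 7, valid modulo lcm(7, 9) = 63: x ≡ 7 (mod 63).
  Combine with x ≡ 0 (mod 5): since gcd(63, 5) = 1, we get a unique residue mod 315.
    Write x = 7 + 63·t and substitute into x ≡ 0 (mod 5): 63·t ≡ 0 − 7 = -7 (mod 5).
    Reduce coefficients mod 5: 3·t ≡ 3 (mod 5).
    The inverse of 3 mod 5 is 2 (since 3·2 = 6 = 1·5 + 1), so t ≡ 2·3 = 6 ≡ 1 (mod 5).
    Then x = 7 + 63·1 = 70, valid modulo lcm(63, 5) = 315: x ≡ 70 (mod 315).
Verify: 70 mod 7 = 0 ✓, 70 mod 9 = 7 ✓, 70 mod 5 = 0 ✓.

x ≡ 70 (mod 315).


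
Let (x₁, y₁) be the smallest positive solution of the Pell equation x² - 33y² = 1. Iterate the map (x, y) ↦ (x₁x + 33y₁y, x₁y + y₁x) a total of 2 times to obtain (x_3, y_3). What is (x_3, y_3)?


Step 1: Find the fundamental solution (x₁, y₁) of x² - 33y² = 1.
  Expand √33 as a continued fraction. a₀ = ⌊√33⌋ = 5; iterate m_{k+1} = d_k·a_k − m_k, d_{k+1} = (33 − m_{k+1}²)/d_k, a_{k+1} = ⌊(a₀ + m_{k+1})/d_{k+1}⌋ (starting m₀ = 0, d₀ = 1), with convergents p_k = a_k·p_{k-1} + p_{k-2}, q_k = a_k·q_{k-1} + q_{k-2} (p₋₁ = 1, q₋₁ = 0):
  k = 0: a₀ = 5; p₀/q₀ = 5/1; p₀² − 33·q₀² = 25 − 33 = -8.
  k = 1: m = 5, d = 8, a = ⌊(5 + 5)/8⌋ = 1; p/q = (1·5 + 1)/(1·1 + 0) = 6/1; p² − 33·q² = 36 − 33 = 3.
  k = 2: m = 3, d = 3, a = ⌊(5 + 3)/3⌋ = 2; p/q = (2·6 + 5)/(2·1 + 1) = 17/3; p² − 33·q² = 289 − 297 = -8.
  k = 3: m = 3, d = 8, a = ⌊(5 + 3)/8⌋ = 1; p/q = (1·17 + 6)/(1·3 + 1) = 23/4; p² − 33·q² = 529 − 528 = 1.
  The first convergent with p² − 33·q² = 1 gives the fundamental solution (x₁, y₁) = (23, 4).
Step 2: Apply the recurrence (x_{n+1}, y_{n+1}) = (x₁x_n + 33y₁y_n, x₁y_n + y₁x_n) repeatedly.
  From (x_1, y_1) = (23, 4): x_2 = 23·23 + 33·4·4 = 1057; y_2 = 23·4 + 4·23 = 184.
  From (x_2, y_2) = (1057, 184): x_3 = 23·1057 + 33·4·184 = 48599; y_3 = 23·184 + 4·1057 = 8460.
Step 3: Verify x_3² - 33·y_3² = 2361862801 - 2361862800 = 1 (should be 1). ✓

(x_1, y_1) = (23, 4); (x_3, y_3) = (48599, 8460).
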